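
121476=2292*53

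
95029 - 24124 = 70905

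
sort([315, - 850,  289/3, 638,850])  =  [  -  850,289/3,315, 638, 850 ] 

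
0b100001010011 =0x853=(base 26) 33P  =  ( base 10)2131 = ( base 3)2220221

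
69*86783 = 5988027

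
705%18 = 3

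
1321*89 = 117569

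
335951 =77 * 4363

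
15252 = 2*7626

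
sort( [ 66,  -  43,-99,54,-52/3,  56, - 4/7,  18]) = [-99, -43,-52/3,-4/7,  18,54,56, 66]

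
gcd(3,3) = 3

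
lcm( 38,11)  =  418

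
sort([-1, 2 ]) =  [ - 1 , 2]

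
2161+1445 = 3606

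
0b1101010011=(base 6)3535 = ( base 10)851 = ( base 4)31103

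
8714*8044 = 70095416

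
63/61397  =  9/8771 = 0.00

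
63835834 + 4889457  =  68725291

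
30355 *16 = 485680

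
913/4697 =83/427 = 0.19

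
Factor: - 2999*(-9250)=2^1*5^3*37^1*2999^1 = 27740750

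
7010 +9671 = 16681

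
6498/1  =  6498 = 6498.00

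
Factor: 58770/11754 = 5 = 5^1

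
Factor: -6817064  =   - 2^3*113^1*7541^1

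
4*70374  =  281496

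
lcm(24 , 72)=72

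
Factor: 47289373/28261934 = 2^(- 1) * 79^(-1)*178873^ (  -  1 )*47289373^1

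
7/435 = 7/435  =  0.02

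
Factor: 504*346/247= 174384/247 = 2^4 * 3^2*7^1*13^(  -  1) *19^(- 1)*173^1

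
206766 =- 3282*( - 63 ) 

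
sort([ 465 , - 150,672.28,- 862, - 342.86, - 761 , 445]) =[ -862,-761 , - 342.86,-150, 445,465,672.28]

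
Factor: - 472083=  - 3^1 * 37^1 * 4253^1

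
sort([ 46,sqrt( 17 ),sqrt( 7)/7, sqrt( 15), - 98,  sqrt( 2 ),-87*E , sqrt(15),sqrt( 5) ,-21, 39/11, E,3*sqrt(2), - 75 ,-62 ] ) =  [ - 87*E, - 98, - 75, - 62,-21, sqrt(7)/7, sqrt( 2 ) , sqrt(5), E , 39/11,sqrt( 15) , sqrt ( 15), sqrt( 17),  3*sqrt( 2),46]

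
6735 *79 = 532065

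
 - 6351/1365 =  - 2117/455=- 4.65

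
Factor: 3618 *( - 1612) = -2^3*3^3*13^1*31^1 * 67^1 = - 5832216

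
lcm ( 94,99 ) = 9306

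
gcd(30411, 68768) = 1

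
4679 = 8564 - 3885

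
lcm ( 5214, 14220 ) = 156420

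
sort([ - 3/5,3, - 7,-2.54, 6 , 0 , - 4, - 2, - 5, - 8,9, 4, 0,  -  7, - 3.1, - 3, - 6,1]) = [ - 8, - 7, - 7,-6, - 5, - 4,-3.1, - 3, - 2.54,-2,  -  3/5,0, 0,1,3,4,6 , 9]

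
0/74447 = 0 = 0.00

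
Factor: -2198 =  -2^1*7^1*157^1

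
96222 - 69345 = 26877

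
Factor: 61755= 3^1*5^1*23^1* 179^1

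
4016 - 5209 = -1193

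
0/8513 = 0= 0.00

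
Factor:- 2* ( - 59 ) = 118 = 2^1 * 59^1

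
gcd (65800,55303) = 1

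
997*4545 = 4531365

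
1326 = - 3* (  -  442 )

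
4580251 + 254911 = 4835162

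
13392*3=40176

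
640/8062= 320/4031 = 0.08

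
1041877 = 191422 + 850455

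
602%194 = 20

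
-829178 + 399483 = -429695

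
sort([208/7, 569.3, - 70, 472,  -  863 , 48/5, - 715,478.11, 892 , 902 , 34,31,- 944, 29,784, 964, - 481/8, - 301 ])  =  [ - 944 , - 863,-715, - 301, - 70, - 481/8,48/5, 29,208/7 , 31, 34 , 472,  478.11 , 569.3 , 784 , 892,902, 964 ] 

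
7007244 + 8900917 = 15908161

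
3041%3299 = 3041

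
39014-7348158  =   - 7309144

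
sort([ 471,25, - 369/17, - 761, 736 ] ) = [ - 761, - 369/17, 25, 471, 736]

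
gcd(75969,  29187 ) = 207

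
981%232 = 53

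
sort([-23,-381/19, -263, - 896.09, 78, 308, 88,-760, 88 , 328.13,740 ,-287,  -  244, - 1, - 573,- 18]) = [-896.09 , - 760, - 573, - 287,-263, - 244, - 23,  -  381/19 , - 18, - 1, 78,88,88,308, 328.13, 740]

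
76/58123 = 76/58123 = 0.00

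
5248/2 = 2624 = 2624.00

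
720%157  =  92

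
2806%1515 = 1291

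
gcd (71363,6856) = 1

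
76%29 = 18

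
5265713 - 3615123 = 1650590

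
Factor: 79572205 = 5^1*751^1*21191^1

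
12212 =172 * 71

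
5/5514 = 5/5514 = 0.00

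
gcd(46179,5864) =733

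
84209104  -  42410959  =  41798145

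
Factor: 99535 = 5^1*17^1 * 1171^1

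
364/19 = 364/19 = 19.16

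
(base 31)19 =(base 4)220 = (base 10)40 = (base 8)50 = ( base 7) 55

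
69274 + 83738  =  153012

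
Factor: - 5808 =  - 2^4*3^1 * 11^2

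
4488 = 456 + 4032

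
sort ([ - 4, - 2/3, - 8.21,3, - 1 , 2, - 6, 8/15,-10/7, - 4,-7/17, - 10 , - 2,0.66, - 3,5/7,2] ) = [ - 10, - 8.21, - 6 , - 4, - 4, - 3, - 2,  -  10/7,  -  1, - 2/3,  -  7/17,8/15,0.66,  5/7, 2,2,  3 ] 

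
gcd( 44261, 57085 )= 7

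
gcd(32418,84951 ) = 9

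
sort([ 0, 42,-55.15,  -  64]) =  [-64, - 55.15,0, 42] 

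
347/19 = 347/19 = 18.26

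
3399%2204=1195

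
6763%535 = 343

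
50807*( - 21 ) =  - 1066947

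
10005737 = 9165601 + 840136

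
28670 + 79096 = 107766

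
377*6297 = 2373969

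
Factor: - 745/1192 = -5/8 = -  2^( - 3)*5^1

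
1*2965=2965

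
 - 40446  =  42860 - 83306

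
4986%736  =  570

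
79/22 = 3 +13/22 = 3.59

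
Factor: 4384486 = 2^1*2192243^1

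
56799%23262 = 10275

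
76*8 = 608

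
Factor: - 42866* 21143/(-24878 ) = 453157919/12439 = 7^( - 1)*1777^( - 1) * 21143^1*21433^1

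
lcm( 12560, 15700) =62800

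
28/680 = 7/170 = 0.04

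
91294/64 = 1426 + 15/32 = 1426.47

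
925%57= 13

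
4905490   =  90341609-85436119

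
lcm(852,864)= 61344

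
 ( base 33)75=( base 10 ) 236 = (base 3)22202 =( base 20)bg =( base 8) 354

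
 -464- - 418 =- 46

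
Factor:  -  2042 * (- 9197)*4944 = 2^5*3^1 *17^1*103^1*541^1 * 1021^1 = 92849674656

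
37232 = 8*4654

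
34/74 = 17/37 = 0.46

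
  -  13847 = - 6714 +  - 7133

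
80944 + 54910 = 135854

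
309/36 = 103/12=8.58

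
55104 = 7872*7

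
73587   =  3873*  19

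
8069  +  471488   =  479557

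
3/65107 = 3/65107   =  0.00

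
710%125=85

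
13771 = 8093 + 5678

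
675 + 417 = 1092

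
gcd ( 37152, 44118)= 2322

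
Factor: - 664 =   -  2^3*83^1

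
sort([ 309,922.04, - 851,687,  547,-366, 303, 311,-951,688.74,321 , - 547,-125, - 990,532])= [-990, - 951, - 851,-547,  -  366 , - 125,  303, 309, 311, 321 , 532, 547, 687, 688.74,922.04 ] 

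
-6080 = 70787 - 76867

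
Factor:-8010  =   - 2^1*3^2*5^1*89^1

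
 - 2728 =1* ( - 2728)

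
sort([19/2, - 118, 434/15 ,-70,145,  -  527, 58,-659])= [ -659, - 527, - 118 ,-70, 19/2, 434/15,  58,145] 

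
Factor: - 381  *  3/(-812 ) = 1143/812 = 2^ (  -  2)*3^2*7^( - 1)*29^( - 1)*127^1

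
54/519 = 18/173 = 0.10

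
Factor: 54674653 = 11^1*199^1*24977^1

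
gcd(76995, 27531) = 9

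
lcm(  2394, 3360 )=191520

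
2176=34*64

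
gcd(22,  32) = 2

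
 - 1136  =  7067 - 8203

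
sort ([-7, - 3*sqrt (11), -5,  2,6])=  [  -  3*sqrt ( 11), - 7 , - 5,2,6]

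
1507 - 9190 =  - 7683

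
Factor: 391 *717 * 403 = 112979841 = 3^1 * 13^1*17^1* 23^1*31^1 *239^1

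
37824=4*9456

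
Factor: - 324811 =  - 324811^1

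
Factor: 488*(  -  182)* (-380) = 2^6*5^1*7^1*13^1*19^1*61^1 = 33750080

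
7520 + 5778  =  13298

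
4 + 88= 92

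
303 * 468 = 141804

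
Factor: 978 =2^1*3^1*163^1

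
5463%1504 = 951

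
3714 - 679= 3035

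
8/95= 8/95= 0.08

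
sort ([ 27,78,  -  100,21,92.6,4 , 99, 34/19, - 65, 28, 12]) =[ - 100, - 65, 34/19, 4,12,21,27, 28,78 , 92.6 , 99]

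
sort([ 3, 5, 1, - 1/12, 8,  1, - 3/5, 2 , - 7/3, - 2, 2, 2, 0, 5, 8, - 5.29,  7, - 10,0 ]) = [ - 10, - 5.29, -7/3, - 2 , - 3/5,  -  1/12, 0, 0, 1 , 1, 2, 2, 2, 3,5, 5 , 7,8, 8]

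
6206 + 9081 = 15287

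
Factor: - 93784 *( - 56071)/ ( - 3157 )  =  -5258562664/3157 = -  2^3 * 7^( - 1 )*11^(-1)*19^1 *41^( - 1 )*47^1*617^1*1193^1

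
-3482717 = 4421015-7903732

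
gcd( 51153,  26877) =867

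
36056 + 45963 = 82019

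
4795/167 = 28 + 119/167=28.71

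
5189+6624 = 11813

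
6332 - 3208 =3124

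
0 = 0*327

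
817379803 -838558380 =-21178577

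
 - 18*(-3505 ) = 63090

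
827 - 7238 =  -6411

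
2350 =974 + 1376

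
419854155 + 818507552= 1238361707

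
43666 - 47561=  - 3895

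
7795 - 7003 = 792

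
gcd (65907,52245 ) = 27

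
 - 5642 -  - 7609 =1967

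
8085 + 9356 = 17441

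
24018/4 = 6004 + 1/2 = 6004.50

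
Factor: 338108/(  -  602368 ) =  - 467/832 = - 2^( - 6 )*13^( - 1 ) * 467^1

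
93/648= 31/216 =0.14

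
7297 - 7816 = -519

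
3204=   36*89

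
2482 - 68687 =  -  66205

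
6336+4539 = 10875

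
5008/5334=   2504/2667  =  0.94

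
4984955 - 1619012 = 3365943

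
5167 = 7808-2641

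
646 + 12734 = 13380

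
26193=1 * 26193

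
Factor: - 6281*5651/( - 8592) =35493931/8592 = 2^( - 4)*3^( - 1 )*11^1* 179^( - 1) * 571^1 * 5651^1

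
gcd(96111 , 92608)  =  1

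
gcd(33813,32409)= 117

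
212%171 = 41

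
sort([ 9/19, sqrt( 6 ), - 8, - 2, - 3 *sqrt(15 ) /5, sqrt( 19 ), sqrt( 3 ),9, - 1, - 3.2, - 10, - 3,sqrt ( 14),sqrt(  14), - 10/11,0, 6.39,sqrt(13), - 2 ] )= [ - 10,  -  8, - 3.2,  -  3,  -  3*sqrt( 15 )/5, - 2,- 2 , - 1, - 10/11, 0, 9/19, sqrt( 3), sqrt( 6),sqrt( 13),  sqrt( 14),sqrt( 14), sqrt ( 19),  6.39, 9] 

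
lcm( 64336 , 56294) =450352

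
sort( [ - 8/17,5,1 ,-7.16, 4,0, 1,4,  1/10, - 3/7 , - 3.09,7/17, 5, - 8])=[  -  8 , - 7.16, -3.09, - 8/17 ,-3/7,0,1/10,7/17, 1,1 , 4, 4, 5, 5 ]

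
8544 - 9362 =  - 818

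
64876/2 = 32438 = 32438.00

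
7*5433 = 38031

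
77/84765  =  77/84765=0.00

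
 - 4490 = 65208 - 69698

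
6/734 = 3/367 = 0.01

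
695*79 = 54905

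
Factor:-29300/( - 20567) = 2^2*5^2 *131^(  -  1 )*157^ ( - 1)*293^1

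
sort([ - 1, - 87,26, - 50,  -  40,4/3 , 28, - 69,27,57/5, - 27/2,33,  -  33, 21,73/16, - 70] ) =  [ - 87, - 70, - 69,  -  50,-40, - 33, -27/2, - 1,4/3,73/16,57/5, 21,26,27,28,33 ]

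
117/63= 13/7 = 1.86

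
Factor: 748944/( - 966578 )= - 374472/483289 = - 2^3 * 3^2*7^1*  743^1*483289^( - 1 )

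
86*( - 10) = -860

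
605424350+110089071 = 715513421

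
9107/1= 9107 = 9107.00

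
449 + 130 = 579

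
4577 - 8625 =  - 4048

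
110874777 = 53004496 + 57870281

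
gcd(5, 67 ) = 1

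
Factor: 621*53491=33217911 = 3^3*23^1*149^1 * 359^1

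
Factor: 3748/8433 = 4/9  =  2^2*3^( - 2 )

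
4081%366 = 55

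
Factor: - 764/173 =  - 2^2*173^( - 1) *191^1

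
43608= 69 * 632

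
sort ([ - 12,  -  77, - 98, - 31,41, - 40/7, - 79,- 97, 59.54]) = [ - 98,-97,  -  79,- 77, - 31,-12,  -  40/7,41,59.54]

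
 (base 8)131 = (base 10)89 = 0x59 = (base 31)2r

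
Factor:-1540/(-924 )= 5/3 = 3^(-1 )*5^1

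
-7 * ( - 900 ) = 6300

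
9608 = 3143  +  6465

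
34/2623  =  34/2623=0.01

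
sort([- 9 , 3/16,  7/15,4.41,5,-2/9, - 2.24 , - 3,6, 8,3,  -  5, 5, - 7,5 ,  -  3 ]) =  [ - 9, - 7, - 5 , - 3,-3, - 2.24,- 2/9, 3/16,7/15, 3, 4.41,5,5 , 5, 6,8]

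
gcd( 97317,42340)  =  1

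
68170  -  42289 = 25881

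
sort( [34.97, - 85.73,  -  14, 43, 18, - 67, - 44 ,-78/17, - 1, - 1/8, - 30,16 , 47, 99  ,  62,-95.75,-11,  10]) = [-95.75,-85.73,  -  67, - 44, - 30, - 14, - 11, - 78/17,  -  1, - 1/8, 10,  16, 18, 34.97, 43, 47, 62,99] 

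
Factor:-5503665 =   -  3^1*5^1*17^1*113^1*191^1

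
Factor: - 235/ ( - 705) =3^( - 1) = 1/3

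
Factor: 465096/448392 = 19379/18683  =  7^( - 1)*17^( - 1)*157^(  -  1) * 19379^1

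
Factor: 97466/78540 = 48733/39270 = 2^( - 1)*3^( - 1 ) *5^( - 1 )*7^(-1) * 11^(-1)*17^( - 1)*48733^1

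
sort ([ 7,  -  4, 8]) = [ - 4, 7,8 ] 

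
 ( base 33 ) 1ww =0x881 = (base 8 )4201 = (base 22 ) 4AL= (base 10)2177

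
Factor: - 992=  - 2^5*31^1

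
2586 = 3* 862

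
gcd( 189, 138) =3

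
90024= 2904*31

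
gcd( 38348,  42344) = 4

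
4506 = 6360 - 1854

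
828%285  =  258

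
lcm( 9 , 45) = 45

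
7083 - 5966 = 1117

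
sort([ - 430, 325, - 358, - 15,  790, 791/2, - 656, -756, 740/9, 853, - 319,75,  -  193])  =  [ - 756, - 656, - 430, - 358,  -  319, - 193, - 15, 75,740/9,  325,791/2, 790 , 853]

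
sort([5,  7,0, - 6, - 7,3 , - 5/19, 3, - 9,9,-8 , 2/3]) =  [ - 9, - 8,  -  7,-6,  -  5/19,0,2/3,3 , 3,5, 7, 9]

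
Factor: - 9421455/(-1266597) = 3^( - 3 )*5^1*19^( - 1)*823^( - 1 )*628097^1 = 3140485/422199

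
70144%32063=6018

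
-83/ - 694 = 83/694 =0.12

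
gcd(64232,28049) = 7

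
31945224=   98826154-66880930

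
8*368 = 2944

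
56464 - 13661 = 42803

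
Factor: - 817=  - 19^1*43^1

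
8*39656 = 317248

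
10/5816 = 5/2908 = 0.00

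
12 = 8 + 4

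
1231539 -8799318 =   -  7567779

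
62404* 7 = 436828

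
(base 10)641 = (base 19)1EE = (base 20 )1C1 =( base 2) 1010000001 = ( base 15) 2CB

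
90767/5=90767/5 = 18153.40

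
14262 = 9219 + 5043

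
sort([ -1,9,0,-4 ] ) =[-4,-1, 0,9]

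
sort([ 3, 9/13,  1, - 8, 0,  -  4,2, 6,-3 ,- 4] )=[ - 8, - 4, - 4, -3,  0, 9/13,1, 2, 3,  6 ] 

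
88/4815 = 88/4815 = 0.02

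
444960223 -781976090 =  - 337015867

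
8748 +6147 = 14895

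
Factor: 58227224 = 2^3 * 11^1 * 661673^1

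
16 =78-62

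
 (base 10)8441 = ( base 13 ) 3ac4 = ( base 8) 20371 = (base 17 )1C39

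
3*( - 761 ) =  - 2283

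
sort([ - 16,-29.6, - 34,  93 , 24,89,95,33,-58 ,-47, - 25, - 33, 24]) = [ - 58, - 47, - 34, - 33,- 29.6, - 25, -16,  24, 24,33,89, 93, 95]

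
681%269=143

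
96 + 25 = 121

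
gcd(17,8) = 1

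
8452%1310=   592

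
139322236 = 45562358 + 93759878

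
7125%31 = 26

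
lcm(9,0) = 0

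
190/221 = 190/221  =  0.86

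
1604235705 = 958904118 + 645331587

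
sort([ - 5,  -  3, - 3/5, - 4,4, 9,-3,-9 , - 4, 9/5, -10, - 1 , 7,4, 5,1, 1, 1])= [ - 10 , - 9, - 5, - 4, - 4,  -  3,-3 , - 1 ,  -  3/5,1, 1,  1 , 9/5,4, 4, 5, 7,  9 ] 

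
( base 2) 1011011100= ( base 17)291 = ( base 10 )732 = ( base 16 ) 2DC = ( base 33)m6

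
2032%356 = 252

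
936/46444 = 234/11611 =0.02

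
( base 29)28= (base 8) 102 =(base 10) 66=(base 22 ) 30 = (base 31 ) 24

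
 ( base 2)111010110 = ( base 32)em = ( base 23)ka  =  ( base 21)118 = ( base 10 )470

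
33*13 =429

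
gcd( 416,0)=416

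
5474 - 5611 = - 137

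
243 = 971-728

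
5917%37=34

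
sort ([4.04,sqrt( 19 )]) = [ 4.04, sqrt( 19)]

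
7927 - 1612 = 6315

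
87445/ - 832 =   -  106 + 747/832 = - 105.10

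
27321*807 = 22048047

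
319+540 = 859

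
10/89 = 10/89 = 0.11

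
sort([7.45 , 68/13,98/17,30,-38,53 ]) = [ - 38,68/13,98/17, 7.45,30,53]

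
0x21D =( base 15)261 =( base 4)20131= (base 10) 541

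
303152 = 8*37894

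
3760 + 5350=9110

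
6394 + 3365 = 9759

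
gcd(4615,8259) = 1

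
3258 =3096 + 162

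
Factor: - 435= - 3^1*5^1*29^1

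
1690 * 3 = 5070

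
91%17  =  6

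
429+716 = 1145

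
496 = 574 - 78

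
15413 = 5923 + 9490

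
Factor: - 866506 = - 2^1 * 433253^1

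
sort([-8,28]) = [ - 8,28]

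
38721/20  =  1936 + 1/20 = 1936.05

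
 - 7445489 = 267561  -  7713050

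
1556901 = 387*4023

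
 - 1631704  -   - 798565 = - 833139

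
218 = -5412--5630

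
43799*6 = 262794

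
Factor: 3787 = 7^1 *541^1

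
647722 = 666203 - 18481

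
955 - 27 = 928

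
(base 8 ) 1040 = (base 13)32B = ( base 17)1f0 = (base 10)544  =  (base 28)JC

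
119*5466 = 650454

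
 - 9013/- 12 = 751 + 1/12 = 751.08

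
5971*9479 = 56599109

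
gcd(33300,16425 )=225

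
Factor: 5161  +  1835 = 2^2*3^1*11^1*53^1 = 6996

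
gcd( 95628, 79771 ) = 1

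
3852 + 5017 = 8869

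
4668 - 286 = 4382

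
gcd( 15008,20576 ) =32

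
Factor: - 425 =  - 5^2*17^1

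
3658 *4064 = 14866112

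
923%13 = 0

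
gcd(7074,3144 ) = 786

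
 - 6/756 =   -  1+125/126=-  0.01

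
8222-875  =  7347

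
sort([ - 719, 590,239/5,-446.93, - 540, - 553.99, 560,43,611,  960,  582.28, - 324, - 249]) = [ - 719, - 553.99  ,-540,-446.93 , - 324, - 249, 43, 239/5,560, 582.28, 590 , 611 , 960 ] 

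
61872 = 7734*8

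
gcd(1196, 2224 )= 4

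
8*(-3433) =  - 27464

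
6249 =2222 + 4027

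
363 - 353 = 10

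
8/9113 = 8/9113= 0.00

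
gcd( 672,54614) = 14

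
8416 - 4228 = 4188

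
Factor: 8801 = 13^1*677^1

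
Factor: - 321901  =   - 321901^1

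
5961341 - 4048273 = 1913068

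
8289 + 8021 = 16310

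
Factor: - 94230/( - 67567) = 2^1 * 3^3*5^1*349^1*67567^ ( - 1)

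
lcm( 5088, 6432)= 340896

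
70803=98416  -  27613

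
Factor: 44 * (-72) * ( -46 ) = 2^6*3^2*11^1*23^1 = 145728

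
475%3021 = 475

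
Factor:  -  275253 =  - 3^1*11^1*19^1*439^1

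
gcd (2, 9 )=1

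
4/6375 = 4/6375  =  0.00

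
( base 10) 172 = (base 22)7I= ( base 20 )8C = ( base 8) 254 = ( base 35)4w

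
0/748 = 0 = 0.00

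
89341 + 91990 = 181331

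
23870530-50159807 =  - 26289277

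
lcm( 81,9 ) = 81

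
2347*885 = 2077095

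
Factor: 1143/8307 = 13^( - 1 )*71^ (- 1 )*127^1 = 127/923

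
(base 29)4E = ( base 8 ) 202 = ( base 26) 50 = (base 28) 4i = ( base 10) 130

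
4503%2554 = 1949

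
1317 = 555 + 762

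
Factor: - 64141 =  - 7^3*11^1*17^1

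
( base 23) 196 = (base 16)2E6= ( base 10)742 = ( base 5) 10432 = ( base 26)12e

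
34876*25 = 871900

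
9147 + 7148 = 16295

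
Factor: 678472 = 2^3*84809^1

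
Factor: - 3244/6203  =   - 2^2*811^1*6203^(-1)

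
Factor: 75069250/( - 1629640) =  - 2^(-2)*5^2*131^( - 1)*311^( - 1 )*300277^1  =  - 7506925/162964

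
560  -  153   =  407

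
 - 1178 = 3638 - 4816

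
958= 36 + 922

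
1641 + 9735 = 11376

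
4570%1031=446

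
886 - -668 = 1554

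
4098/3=1366= 1366.00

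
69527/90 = 772 + 47/90 = 772.52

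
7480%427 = 221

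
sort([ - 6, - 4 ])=[ - 6, - 4]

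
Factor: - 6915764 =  - 2^2 * 163^1*10607^1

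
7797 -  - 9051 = 16848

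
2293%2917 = 2293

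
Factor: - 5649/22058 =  - 2^( -1)*3^1*7^1 * 41^(- 1) =- 21/82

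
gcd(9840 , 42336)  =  48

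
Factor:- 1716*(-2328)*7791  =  2^5 * 3^3* 7^2*11^1*13^1*53^1*97^1 = 31123860768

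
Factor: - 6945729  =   - 3^1 * 7^1 * 330749^1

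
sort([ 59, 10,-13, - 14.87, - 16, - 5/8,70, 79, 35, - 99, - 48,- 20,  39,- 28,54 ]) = [ - 99 , - 48, - 28, - 20, - 16,-14.87, - 13, - 5/8,10, 35,39,54,59,70 , 79 ]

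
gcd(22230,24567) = 57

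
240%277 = 240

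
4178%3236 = 942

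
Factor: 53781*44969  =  2418477789=3^1*7^1*13^1*193^1* 197^1*233^1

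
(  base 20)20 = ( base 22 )1i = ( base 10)40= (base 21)1j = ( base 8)50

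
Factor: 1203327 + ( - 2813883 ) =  - 2^2*3^1*134213^1 = - 1610556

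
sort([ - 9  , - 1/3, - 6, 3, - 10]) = [  -  10, - 9,-6,-1/3,3]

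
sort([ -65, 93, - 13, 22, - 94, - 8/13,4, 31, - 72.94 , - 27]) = [- 94, - 72.94 ,-65,-27, - 13,  -  8/13,4, 22, 31, 93] 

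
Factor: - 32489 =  - 53^1*613^1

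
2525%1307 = 1218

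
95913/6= 31971/2 = 15985.50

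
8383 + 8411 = 16794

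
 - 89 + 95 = 6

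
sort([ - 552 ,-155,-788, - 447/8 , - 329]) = [-788,-552, - 329,-155 , - 447/8]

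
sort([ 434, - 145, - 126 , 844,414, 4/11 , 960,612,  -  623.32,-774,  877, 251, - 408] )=[ - 774, - 623.32, - 408, - 145, - 126, 4/11,251 , 414 , 434,  612, 844 , 877, 960]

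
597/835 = 597/835 = 0.71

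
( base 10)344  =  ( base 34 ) A4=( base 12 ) 248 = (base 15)17e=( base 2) 101011000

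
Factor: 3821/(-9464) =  - 2^ ( - 3) * 7^( - 1) * 13^( - 2)  *  3821^1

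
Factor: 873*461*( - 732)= -2^2 * 3^3 * 61^1 * 97^1*461^1 = - 294595596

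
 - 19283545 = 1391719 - 20675264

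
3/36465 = 1/12155=0.00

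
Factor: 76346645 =5^1*31^2*15889^1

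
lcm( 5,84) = 420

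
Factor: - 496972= - 2^2* 7^1*17749^1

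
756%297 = 162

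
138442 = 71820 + 66622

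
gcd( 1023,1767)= 93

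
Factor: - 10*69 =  - 690 =- 2^1  *  3^1*5^1*23^1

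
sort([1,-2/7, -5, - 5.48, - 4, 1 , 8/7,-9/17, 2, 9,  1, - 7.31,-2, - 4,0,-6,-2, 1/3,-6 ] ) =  [ - 7.31,-6, - 6,-5.48,  -  5, - 4  ,-4, - 2,-2,  -  9/17, - 2/7, 0,1/3, 1, 1, 1, 8/7, 2,9 ] 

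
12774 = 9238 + 3536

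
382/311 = 1+71/311 = 1.23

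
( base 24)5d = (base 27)4p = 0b10000101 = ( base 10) 133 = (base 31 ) 49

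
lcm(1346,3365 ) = 6730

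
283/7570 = 283/7570 = 0.04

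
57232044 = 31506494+25725550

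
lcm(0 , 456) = 0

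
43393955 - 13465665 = 29928290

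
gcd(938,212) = 2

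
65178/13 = 5013  +  9/13 = 5013.69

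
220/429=20/39 =0.51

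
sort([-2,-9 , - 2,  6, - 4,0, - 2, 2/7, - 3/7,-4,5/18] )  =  [ - 9, - 4, - 4 , - 2,-2, - 2,-3/7,0, 5/18,2/7, 6] 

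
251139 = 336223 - 85084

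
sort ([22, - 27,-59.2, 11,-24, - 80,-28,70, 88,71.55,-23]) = [-80, - 59.2, - 28 ,-27, - 24, - 23,11, 22,70,71.55,88 ]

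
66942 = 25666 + 41276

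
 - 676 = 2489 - 3165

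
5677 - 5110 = 567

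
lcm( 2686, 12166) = 206822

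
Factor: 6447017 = 6447017^1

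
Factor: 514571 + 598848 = 1113419 = 19^1*58601^1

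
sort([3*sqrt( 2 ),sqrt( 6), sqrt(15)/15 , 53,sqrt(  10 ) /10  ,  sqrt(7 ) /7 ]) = [ sqrt( 15 )/15, sqrt (10 ) /10, sqrt(7) /7,sqrt(6 ),  3* sqrt(2), 53] 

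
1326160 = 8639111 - 7312951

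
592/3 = 592/3 = 197.33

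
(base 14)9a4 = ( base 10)1908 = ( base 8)3564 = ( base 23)3dm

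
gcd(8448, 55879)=1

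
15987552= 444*36008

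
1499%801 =698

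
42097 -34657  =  7440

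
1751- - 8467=10218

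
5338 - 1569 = 3769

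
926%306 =8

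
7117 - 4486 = 2631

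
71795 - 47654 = 24141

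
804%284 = 236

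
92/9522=2/207= 0.01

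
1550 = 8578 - 7028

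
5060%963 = 245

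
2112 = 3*704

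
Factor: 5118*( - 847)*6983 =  - 2^1*3^1*7^1 * 11^2 * 853^1*6983^1  =  -30270927918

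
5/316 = 5/316 =0.02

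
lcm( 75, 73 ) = 5475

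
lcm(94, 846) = 846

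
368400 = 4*92100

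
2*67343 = 134686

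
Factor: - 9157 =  - 9157^1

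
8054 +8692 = 16746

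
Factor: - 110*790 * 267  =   - 2^2*3^1*5^2*11^1 * 79^1 * 89^1=- 23202300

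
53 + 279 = 332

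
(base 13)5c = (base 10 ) 77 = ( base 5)302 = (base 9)85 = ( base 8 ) 115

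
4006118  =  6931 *578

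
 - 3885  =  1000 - 4885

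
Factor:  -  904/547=  -  2^3* 113^1 * 547^(-1)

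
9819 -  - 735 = 10554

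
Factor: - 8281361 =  - 11^2*89^1*769^1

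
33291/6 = 5548 + 1/2 = 5548.50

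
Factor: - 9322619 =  - 9322619^1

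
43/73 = 43/73 = 0.59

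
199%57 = 28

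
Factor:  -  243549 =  - 3^2*27061^1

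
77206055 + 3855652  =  81061707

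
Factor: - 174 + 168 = -6 = - 2^1*3^1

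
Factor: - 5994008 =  -2^3*683^1*1097^1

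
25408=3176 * 8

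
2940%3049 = 2940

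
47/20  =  2 + 7/20 = 2.35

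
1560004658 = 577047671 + 982956987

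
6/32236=3/16118 =0.00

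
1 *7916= 7916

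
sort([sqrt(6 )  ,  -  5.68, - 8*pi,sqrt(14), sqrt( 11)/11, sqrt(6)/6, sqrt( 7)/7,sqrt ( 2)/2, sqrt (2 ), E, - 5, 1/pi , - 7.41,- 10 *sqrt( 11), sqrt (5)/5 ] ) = [ -10*sqrt(11 ), - 8*pi,  -  7.41, - 5.68 , - 5,sqrt( 11)/11, 1/pi, sqrt (7)/7, sqrt ( 6) /6, sqrt( 5)/5,sqrt( 2)/2,sqrt (2),sqrt(6), E,sqrt (14 ) ]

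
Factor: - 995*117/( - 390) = 597/2 = 2^( - 1 )*3^1*199^1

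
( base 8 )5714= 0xbcc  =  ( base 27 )43n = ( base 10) 3020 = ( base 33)2PH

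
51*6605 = 336855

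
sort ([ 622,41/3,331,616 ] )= [ 41/3  ,  331 , 616,622]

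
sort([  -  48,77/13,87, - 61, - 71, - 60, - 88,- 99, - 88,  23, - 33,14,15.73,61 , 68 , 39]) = [  -  99, - 88, - 88, - 71,- 61, - 60,-48, - 33,77/13, 14,  15.73,23, 39,61, 68, 87]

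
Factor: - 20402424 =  - 2^3 *3^2*7^2*5783^1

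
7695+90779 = 98474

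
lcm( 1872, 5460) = 65520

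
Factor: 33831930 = 2^1*  3^1*5^1*11^1*157^1*653^1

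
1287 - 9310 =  - 8023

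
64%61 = 3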